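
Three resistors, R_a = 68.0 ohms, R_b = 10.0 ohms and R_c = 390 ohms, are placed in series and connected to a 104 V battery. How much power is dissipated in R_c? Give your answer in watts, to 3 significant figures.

Since the resistors are in series they all carry the loop current I = V/R_total; the power in any one is I²R.
R_total = 68.0 + 10.0 + 390 = 468.0 Ω
I = V / R_total = 104 / 468.0 = 0.2222 A
P_R_c = I² × R_c = (0.2222)² × 390 = 19.26 W

19.3 W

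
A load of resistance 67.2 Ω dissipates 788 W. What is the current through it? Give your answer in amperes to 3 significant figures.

3.42 A

Rearranging the power relation for the two known quantities gives I = √(P / R).
I = √(788 / 67.2) = 3.424 A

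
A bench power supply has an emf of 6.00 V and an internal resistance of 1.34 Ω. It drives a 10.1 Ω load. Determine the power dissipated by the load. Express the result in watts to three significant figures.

2.78 W

The internal resistance and the load are in series, so the same I flows through both; get I from ε/(r+R), then I²R for the load.
I = ε / (r + R) = 6.00 / (1.34 + 10.1) = 0.5245 A
P_load = I² R = (0.5245)² × 10.1 = 2.778 W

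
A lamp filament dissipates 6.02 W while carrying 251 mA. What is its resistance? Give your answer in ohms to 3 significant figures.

From P = V I = I²R = V²/R, with the two given quantities we get R = P / I².
R = 6.02 / (0.2510)² = 95.55 Ω

95.6 Ω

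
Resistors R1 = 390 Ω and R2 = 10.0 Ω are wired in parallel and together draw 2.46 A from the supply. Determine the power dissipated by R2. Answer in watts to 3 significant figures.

We need the common branch voltage; get it from I_total × R_eq, then P = V²/R for the branch.
1/R_eq = 1/390 + 1/10.0 ⇒ R_eq = 9.750 Ω
V = I_total × R_eq = 2.460 × 9.750 = 23.98 V
P_R2 = V² / R2 = (23.98)² / 10.0 = 57.53 W

57.5 W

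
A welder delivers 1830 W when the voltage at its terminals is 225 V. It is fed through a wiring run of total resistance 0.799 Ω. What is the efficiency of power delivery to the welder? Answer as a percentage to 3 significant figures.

I = P / V = 1830 / 225 = 8.133 A through the wiring run.
P_line = I² R_line = (8.133)² × 0.799 = 52.85 W
P_source = P_load + P_line = 1830 + 52.85 = 1883 W
η = P_load / P_source = 1830 / 1883 = 0.9719

97.2 %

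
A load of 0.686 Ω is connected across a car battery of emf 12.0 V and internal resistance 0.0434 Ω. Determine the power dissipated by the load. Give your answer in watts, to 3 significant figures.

186 W

The internal resistance and the load are in series, so the same I flows through both; get I from ε/(r+R), then I²R for the load.
I = ε / (r + R) = 12.0 / (0.0434 + 0.686) = 16.45 A
P_load = I² R = (16.45)² × 0.686 = 185.7 W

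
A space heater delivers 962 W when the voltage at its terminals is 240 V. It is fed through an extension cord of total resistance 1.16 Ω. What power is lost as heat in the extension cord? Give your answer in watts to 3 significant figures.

The extension cord and load are in series, so the same current flows in both; the loss is I²R_line.
I = P / V = 962 / 240 = 4.008 A through the extension cord.
P_line = I² R_line = (4.008)² × 1.16 = 18.64 W

18.6 W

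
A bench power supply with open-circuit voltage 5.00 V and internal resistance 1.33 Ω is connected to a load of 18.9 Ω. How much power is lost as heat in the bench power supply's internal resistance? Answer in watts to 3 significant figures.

r is in series with the load, so it carries the full circuit current — the loss in it is I²r.
I = ε / (r + R) = 5.00 / (1.33 + 18.9) = 0.2472 A
P_int = I² r = (0.2472)² × 1.33 = 0.08125 W

0.0812 W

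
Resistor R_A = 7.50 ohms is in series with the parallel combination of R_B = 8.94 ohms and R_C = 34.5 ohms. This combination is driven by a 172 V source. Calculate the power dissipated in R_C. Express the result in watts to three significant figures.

203 W

Reduce the parallel pair to R_p first; the network is then a simple series string.
R_p = (8.94×34.5)/(8.94+34.5) = 7.100 Ω
R_total = 7.50 + 7.100 = 14.60 Ω
I = V / R_total = 172 / 14.60 = 11.78 A
Voltage across the parallel pair: V_p = I × R_p = 11.78 × 7.100 = 83.64 V
R_C is across V_p, so use P = V²/R for that branch.
P_R_C = (83.64)² / 34.5 = 202.8 W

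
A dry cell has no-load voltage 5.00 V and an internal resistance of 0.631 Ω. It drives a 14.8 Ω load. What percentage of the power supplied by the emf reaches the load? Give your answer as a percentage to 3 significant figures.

Efficiency is P_load / P_total. With a series r and R sharing the same I, P = I²R for each, so η = R/(R+r).
η = R / (R + r) = 14.8 / (14.8 + 0.631) = 0.9591

95.9 %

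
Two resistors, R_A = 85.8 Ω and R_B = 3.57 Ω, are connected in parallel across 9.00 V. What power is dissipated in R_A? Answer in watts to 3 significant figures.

Every branch has 9.00 V across it, so for R_A the power is simply V²/R.
P_R_A = V² / R_A = (9.00)² / 85.8 Ω = 0.9441 W

0.944 W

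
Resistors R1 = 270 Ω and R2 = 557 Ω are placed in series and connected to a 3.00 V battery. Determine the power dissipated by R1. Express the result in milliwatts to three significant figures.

3.55 mW

Series elements share the same current, so find I first, then use P = I²R.
R_total = 270 + 557 = 827.0 Ω
I = V / R_total = 3.00 / 827.0 = 0.003628 A
P_R1 = I² × R1 = (0.003628)² × 270 = 0.003553 W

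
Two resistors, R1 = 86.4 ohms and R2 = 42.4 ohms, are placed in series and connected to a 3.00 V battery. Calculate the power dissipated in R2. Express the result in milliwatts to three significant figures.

23.0 mW

In a series string the same current flows through every resistor — find that current, then P = I²R for the one we want.
R_total = 86.4 + 42.4 = 128.8 Ω
I = V / R_total = 3.00 / 128.8 = 0.02329 A
P_R2 = I² × R2 = (0.02329)² × 42.4 = 0.02300 W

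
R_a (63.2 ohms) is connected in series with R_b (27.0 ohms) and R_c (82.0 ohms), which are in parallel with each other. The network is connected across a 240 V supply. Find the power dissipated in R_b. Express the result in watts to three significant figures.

First combine the parallel branches into one equivalent R_p, then R_a + R_p is a series pair.
R_p = (27.0×82.0)/(27.0+82.0) = 20.31 Ω
R_total = 63.2 + 20.31 = 83.51 Ω
I = V / R_total = 240 / 83.51 = 2.874 A
Voltage across the parallel pair: V_p = I × R_p = 2.874 × 20.31 = 58.37 V
R_b is across V_p, so use P = V²/R for that branch.
P_R_b = (58.37)² / 27.0 = 126.2 W

126 W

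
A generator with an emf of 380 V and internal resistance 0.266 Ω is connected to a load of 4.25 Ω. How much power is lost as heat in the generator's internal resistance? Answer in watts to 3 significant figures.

1880 W

The source's internal resistance is just another series element carrying I; its dissipation is I²r.
I = ε / (r + R) = 380 / (0.266 + 4.25) = 84.15 A
P_int = I² r = (84.15)² × 0.266 = 1883 W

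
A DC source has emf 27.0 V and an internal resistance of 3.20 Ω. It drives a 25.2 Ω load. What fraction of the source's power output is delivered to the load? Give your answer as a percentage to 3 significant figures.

88.7 %

Efficiency is P_load / P_total. With a series r and R sharing the same I, P = I²R for each, so η = R/(R+r).
η = R / (R + r) = 25.2 / (25.2 + 3.20) = 0.8873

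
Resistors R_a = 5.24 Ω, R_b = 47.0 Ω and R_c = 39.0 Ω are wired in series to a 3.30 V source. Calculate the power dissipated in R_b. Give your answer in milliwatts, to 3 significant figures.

61.5 mW

Series elements share the same current, so find I first, then use P = I²R.
R_total = 5.24 + 47.0 + 39.0 = 91.24 Ω
I = V / R_total = 3.30 / 91.24 = 0.03617 A
P_R_b = I² × R_b = (0.03617)² × 47.0 = 0.06148 W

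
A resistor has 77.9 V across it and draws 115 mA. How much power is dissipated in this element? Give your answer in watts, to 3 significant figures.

8.96 W

Both the voltage across and the current through the element are known, so P = V I applies directly.
P = 77.9 V × 0.1150 A = 8.959 W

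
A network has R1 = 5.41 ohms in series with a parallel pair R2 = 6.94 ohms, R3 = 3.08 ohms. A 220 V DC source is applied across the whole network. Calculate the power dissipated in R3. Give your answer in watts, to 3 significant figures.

Reduce the parallel pair to R_p first; the network is then a simple series string.
R_p = (6.94×3.08)/(6.94+3.08) = 2.133 Ω
R_total = 5.41 + 2.133 = 7.543 Ω
I = V / R_total = 220 / 7.543 = 29.17 A
Voltage across the parallel pair: V_p = I × R_p = 29.17 × 2.133 = 62.22 V
R3 is across V_p, so use P = V²/R for that branch.
P_R3 = (62.22)² / 3.08 = 1257 W

1260 W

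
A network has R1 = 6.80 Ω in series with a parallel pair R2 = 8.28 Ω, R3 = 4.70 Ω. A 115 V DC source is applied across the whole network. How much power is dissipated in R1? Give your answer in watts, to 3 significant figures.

Reduce the parallel pair to R_p first; the network is then a simple series string.
R_p = (8.28×4.70)/(8.28+4.70) = 2.998 Ω
R_total = 6.80 + 2.998 = 9.798 Ω
I = V / R_total = 115 / 9.798 = 11.74 A
R1 carries the full series current, so P = I²R.
P_R1 = (11.74)² × 6.80 = 936.7 W

937 W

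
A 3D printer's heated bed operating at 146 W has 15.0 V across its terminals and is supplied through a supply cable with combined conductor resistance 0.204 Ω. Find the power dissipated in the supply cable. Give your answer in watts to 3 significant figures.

The supply cable and load are in series, so the same current flows in both; the loss is I²R_line.
I = P / V = 146 / 15.0 = 9.733 A through the supply cable.
P_line = I² R_line = (9.733)² × 0.204 = 19.33 W

19.3 W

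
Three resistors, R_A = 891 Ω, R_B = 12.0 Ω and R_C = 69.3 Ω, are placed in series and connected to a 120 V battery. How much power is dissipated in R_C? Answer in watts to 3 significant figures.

Every series element carries the same I. Get I from the total resistance, then P = I² × R_C.
R_total = 891 + 12.0 + 69.3 = 972.3 Ω
I = V / R_total = 120 / 972.3 = 0.1234 A
P_R_C = I² × R_C = (0.1234)² × 69.3 = 1.056 W

1.06 W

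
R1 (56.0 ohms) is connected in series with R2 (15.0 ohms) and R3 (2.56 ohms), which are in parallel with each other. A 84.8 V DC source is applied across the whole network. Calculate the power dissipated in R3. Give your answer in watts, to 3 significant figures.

3.97 W

Replace R2 and R3 with their parallel equivalent so the circuit becomes R1 in series with R_p.
R_p = (15.0×2.56)/(15.0+2.56) = 2.187 Ω
R_total = 56.0 + 2.187 = 58.19 Ω
I = V / R_total = 84.8 / 58.19 = 1.457 A
Voltage across the parallel pair: V_p = I × R_p = 1.457 × 2.187 = 3.187 V
R3 sees V_p directly, so P = V_p² / R3.
P_R3 = (3.187)² / 2.56 = 3.967 W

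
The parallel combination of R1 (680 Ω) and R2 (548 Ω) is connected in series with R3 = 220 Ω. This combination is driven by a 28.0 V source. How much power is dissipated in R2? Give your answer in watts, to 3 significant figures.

0.481 W

Reduce the parallel combination to a single R_p; the circuit then becomes R_p in series with the remaining resistor.
R_p = (680×548)/(680+548) = 303.5 Ω
R_total = R_p + 220 = 303.5 + 220 = 523.5 Ω
I = V / R_total = 28.0 / 523.5 = 0.05349 A
Voltage across the parallel pair: V_p = I × R_p = 0.05349 × 303.5 = 16.23 V
R2 sits across V_p; its power is V_p²/R.
P_R2 = (16.23)² / 548 = 0.4808 W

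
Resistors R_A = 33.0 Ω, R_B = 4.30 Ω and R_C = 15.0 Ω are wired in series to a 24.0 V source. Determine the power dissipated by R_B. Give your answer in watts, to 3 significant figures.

In a series string the same current flows through every resistor — find that current, then P = I²R for the one we want.
R_total = 33.0 + 4.30 + 15.0 = 52.30 Ω
I = V / R_total = 24.0 / 52.30 = 0.4589 A
P_R_B = I² × R_B = (0.4589)² × 4.30 = 0.9055 W

0.905 W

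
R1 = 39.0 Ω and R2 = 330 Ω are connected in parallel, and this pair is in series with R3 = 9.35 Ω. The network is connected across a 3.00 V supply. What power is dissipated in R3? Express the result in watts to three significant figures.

Reduce the parallel combination to a single R_p; the circuit then becomes R_p in series with the remaining resistor.
R_p = (39.0×330)/(39.0+330) = 34.88 Ω
R_total = R_p + 9.35 = 34.88 + 9.35 = 44.23 Ω
I = V / R_total = 3.00 / 44.23 = 0.06783 A
All the supply current flows through R3; use P = I²R3.
P_R3 = (0.06783)² × 9.35 = 0.04302 W

0.0430 W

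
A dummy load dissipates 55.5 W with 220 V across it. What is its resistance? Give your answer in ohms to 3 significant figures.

872 Ω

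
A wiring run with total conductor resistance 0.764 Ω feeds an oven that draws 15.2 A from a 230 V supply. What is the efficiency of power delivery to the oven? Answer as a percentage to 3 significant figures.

The wiring run carries the full 15.2 A.
P_line = I² R_line = (15.20)² × 0.764 = 176.5 W
P_source = V I = 230 × 15.20 = 3496 W; P_load = 3319 W
η = P_load / P_source = 3319 / 3496 = 0.9495

95.0 %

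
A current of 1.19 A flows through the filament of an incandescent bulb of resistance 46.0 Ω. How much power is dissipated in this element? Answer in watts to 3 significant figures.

The current through and the resistance of the element are both given; use P = I²R.
P = (1.190 A)² × 46.0 Ω = 65.14 W

65.1 W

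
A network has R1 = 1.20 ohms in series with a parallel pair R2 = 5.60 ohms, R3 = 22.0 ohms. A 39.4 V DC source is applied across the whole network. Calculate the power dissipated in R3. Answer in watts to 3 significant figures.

Reduce the parallel pair to R_p first; the network is then a simple series string.
R_p = (5.60×22.0)/(5.60+22.0) = 4.464 Ω
R_total = 1.20 + 4.464 = 5.664 Ω
I = V / R_total = 39.4 / 5.664 = 6.956 A
Voltage across the parallel pair: V_p = I × R_p = 6.956 × 4.464 = 31.05 V
R3 sees V_p directly, so P = V_p² / R3.
P_R3 = (31.05)² / 22.0 = 43.83 W

43.8 W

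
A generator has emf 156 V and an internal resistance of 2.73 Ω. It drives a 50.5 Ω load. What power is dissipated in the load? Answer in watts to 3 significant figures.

The internal resistance and the load are in series, so the same I flows through both; get I from ε/(r+R), then I²R for the load.
I = ε / (r + R) = 156 / (2.73 + 50.5) = 2.931 A
P_load = I² R = (2.931)² × 50.5 = 433.7 W

434 W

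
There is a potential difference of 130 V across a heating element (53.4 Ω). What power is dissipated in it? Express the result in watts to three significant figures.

We know the drop across the element and its resistance — P = V²/R, one step.
P = (130 V)² / 53.4 Ω = 316.5 W

316 W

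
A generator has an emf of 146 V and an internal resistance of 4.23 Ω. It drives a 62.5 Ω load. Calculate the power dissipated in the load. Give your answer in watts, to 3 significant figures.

299 W

The internal resistance and the load are in series, so the same I flows through both; get I from ε/(r+R), then I²R for the load.
I = ε / (r + R) = 146 / (4.23 + 62.5) = 2.188 A
P_load = I² R = (2.188)² × 62.5 = 299.2 W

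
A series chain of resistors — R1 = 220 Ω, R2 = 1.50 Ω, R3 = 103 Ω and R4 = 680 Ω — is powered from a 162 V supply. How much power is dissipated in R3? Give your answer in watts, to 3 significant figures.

2.68 W

Series elements share the same current, so find I first, then use P = I²R.
R_total = 220 + 1.50 + 103 + 680 = 1004 Ω
I = V / R_total = 162 / 1004 = 0.1613 A
P_R3 = I² × R3 = (0.1613)² × 103 = 2.679 W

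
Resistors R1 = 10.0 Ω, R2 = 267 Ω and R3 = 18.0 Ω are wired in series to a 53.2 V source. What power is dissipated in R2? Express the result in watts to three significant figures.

Since the resistors are in series they all carry the loop current I = V/R_total; the power in any one is I²R.
R_total = 10.0 + 267 + 18.0 = 295.0 Ω
I = V / R_total = 53.2 / 295.0 = 0.1803 A
P_R2 = I² × R2 = (0.1803)² × 267 = 8.683 W

8.68 W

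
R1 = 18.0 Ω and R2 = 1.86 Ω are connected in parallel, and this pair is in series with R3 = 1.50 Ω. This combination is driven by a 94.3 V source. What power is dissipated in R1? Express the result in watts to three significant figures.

Collapse the R1‖R2 pair into one equivalent R_p; then R_p and R3 form a series string.
R_p = (18.0×1.86)/(18.0+1.86) = 1.686 Ω
R_total = R_p + 1.50 = 1.686 + 1.50 = 3.186 Ω
I = V / R_total = 94.3 / 3.186 = 29.60 A
Voltage across the parallel pair: V_p = I × R_p = 29.60 × 1.686 = 49.90 V
Use P = V²/R for R1 with V = V_p.
P_R1 = (49.90)² / 18.0 = 138.3 W

138 W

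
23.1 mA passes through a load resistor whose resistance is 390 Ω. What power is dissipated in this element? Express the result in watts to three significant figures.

0.208 W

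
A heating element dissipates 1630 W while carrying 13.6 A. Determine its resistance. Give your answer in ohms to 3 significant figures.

8.81 Ω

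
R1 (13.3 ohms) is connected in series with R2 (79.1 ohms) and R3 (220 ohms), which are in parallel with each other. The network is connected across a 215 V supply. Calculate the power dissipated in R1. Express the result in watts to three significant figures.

120 W

Reduce the parallel pair to R_p first; the network is then a simple series string.
R_p = (79.1×220)/(79.1+220) = 58.18 Ω
R_total = 13.3 + 58.18 = 71.48 Ω
I = V / R_total = 215 / 71.48 = 3.008 A
All the current flows through R1; use P = I²R.
P_R1 = (3.008)² × 13.3 = 120.3 W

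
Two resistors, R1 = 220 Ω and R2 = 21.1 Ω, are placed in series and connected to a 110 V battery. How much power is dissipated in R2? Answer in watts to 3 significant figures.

4.39 W

In a series string the same current flows through every resistor — find that current, then P = I²R for the one we want.
R_total = 220 + 21.1 = 241.1 Ω
I = V / R_total = 110 / 241.1 = 0.4562 A
P_R2 = I² × R2 = (0.4562)² × 21.1 = 4.392 W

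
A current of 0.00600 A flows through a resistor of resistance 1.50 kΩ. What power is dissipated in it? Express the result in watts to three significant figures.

Current and resistance are given, so P = I²R is the direct form.
P = (0.006000 A)² × 1500 Ω = 0.05400 W

0.0540 W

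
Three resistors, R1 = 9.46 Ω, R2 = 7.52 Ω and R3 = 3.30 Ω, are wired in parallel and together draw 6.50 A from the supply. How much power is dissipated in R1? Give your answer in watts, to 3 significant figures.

15.2 W

We need the common branch voltage; get it from I_total × R_eq, then P = V²/R for the branch.
1/R_eq = 1/9.46 + 1/7.52 + 1/3.30 ⇒ R_eq = 1.846 Ω
V = I_total × R_eq = 6.500 × 1.846 = 12.00 V
P_R1 = V² / R1 = (12.00)² / 9.46 = 15.22 W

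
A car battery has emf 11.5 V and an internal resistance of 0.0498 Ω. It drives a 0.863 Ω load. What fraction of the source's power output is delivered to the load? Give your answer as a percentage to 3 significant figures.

Both r and R carry the same current, so the power split is just the resistance split: η = R/(R+r).
η = R / (R + r) = 0.863 / (0.863 + 0.0498) = 0.9454

94.5 %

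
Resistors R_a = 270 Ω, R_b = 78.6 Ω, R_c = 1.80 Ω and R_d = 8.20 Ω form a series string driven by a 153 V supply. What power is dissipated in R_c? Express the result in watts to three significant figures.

Since the resistors are in series they all carry the loop current I = V/R_total; the power in any one is I²R.
R_total = 270 + 78.6 + 1.80 + 8.20 = 358.6 Ω
I = V / R_total = 153 / 358.6 = 0.4267 A
P_R_c = I² × R_c = (0.4267)² × 1.80 = 0.3277 W

0.328 W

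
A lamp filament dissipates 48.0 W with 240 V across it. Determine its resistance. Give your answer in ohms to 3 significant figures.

Rearranging the power relation for the two known quantities gives R = V² / P.
R = (240)² / 48.0 = 1200 Ω

1200 Ω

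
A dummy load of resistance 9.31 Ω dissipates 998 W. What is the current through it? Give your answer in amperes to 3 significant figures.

10.4 A

From P = V I = I²R = V²/R, with the two given quantities we get I = √(P / R).
I = √(998 / 9.31) = 10.35 A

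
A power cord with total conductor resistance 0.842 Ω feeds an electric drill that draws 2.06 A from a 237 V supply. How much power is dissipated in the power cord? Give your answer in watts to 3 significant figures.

3.57 W

Only the current and the line resistance are needed for the I²R loss.
The power cord carries the full 2.06 A.
P_line = I² R_line = (2.060)² × 0.842 = 3.573 W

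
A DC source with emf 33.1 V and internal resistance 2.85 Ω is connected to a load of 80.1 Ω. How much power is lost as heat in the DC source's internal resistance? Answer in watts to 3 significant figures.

0.454 W

Internal loss is I²r, with I set by the total series resistance r+R.
I = ε / (r + R) = 33.1 / (2.85 + 80.1) = 0.3990 A
P_int = I² r = (0.3990)² × 2.85 = 0.4538 W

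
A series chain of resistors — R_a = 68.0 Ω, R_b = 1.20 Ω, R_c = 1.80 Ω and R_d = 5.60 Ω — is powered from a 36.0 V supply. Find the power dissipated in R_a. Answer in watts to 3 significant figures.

The current is common to all series resistors; compute it, then apply P = I²R for the target.
R_total = 68.0 + 1.20 + 1.80 + 5.60 = 76.60 Ω
I = V / R_total = 36.0 / 76.60 = 0.4700 A
P_R_a = I² × R_a = (0.4700)² × 68.0 = 15.02 W

15.0 W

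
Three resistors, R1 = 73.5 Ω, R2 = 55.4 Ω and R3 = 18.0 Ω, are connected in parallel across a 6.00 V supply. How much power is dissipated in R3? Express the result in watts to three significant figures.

2.00 W

The supply voltage appears across each parallel branch — just use P = V²/R3.
P_R3 = V² / R3 = (6.00)² / 18.0 Ω = 2.000 W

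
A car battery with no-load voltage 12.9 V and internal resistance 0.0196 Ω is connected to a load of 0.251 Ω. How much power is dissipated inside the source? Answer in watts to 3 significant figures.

The source's internal resistance is just another series element carrying I; its dissipation is I²r.
I = ε / (r + R) = 12.9 / (0.0196 + 0.251) = 47.67 A
P_int = I² r = (47.67)² × 0.0196 = 44.54 W

44.5 W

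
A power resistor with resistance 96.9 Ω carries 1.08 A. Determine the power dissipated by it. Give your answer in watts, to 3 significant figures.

113 W

Current and resistance are given, so P = I²R is the direct form.
P = (1.080 A)² × 96.9 Ω = 113.0 W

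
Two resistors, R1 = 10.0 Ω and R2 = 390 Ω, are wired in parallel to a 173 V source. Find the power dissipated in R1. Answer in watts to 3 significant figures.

2990 W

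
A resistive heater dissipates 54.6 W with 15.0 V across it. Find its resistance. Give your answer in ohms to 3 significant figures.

4.12 Ω

Rearranging the power relation for the two known quantities gives R = V² / P.
R = (15.0)² / 54.6 = 4.121 Ω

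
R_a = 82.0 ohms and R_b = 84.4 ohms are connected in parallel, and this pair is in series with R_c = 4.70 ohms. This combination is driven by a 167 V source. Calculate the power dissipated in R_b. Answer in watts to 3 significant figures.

267 W

Collapse the R_a‖R_b pair into one equivalent R_p; then R_p and R_c form a series string.
R_p = (82.0×84.4)/(82.0+84.4) = 41.59 Ω
R_total = R_p + 4.70 = 41.59 + 4.70 = 46.29 Ω
I = V / R_total = 167 / 46.29 = 3.608 A
Voltage across the parallel pair: V_p = I × R_p = 3.608 × 41.59 = 150.0 V
R_b has V_p across it, so P = V_p²/R_b.
P_R_b = (150.0)² / 84.4 = 266.7 W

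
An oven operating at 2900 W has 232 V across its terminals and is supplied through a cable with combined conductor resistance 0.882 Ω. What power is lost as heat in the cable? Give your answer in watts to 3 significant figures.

Only the current and the line resistance are needed for the I²R loss.
I = P / V = 2900 / 232 = 12.50 A through the cable.
P_line = I² R_line = (12.50)² × 0.882 = 137.8 W

138 W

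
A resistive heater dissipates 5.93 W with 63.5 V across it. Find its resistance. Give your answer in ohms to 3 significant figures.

680 Ω

The two known quantities fix the third via R = V² / P.
R = (63.5)² / 5.93 = 680.0 Ω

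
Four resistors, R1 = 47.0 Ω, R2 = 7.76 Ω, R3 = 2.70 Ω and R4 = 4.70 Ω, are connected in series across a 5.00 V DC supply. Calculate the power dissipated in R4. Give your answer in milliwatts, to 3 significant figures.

Every series element carries the same I. Get I from the total resistance, then P = I² × R4.
R_total = 47.0 + 7.76 + 2.70 + 4.70 = 62.16 Ω
I = V / R_total = 5.00 / 62.16 = 0.08044 A
P_R4 = I² × R4 = (0.08044)² × 4.70 = 0.03041 W

30.4 mW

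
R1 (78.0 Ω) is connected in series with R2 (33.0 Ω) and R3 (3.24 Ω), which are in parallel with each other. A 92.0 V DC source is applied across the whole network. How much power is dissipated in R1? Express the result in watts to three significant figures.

101 W

Collapse R2‖R3 to a single equivalent, reducing the network to two series elements.
R_p = (33.0×3.24)/(33.0+3.24) = 2.950 Ω
R_total = 78.0 + 2.950 = 80.95 Ω
I = V / R_total = 92.0 / 80.95 = 1.136 A
All the current flows through R1; use P = I²R.
P_R1 = (1.136)² × 78.0 = 100.7 W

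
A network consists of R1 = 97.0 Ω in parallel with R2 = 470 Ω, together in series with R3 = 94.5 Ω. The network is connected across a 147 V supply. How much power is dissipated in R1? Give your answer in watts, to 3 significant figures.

47.1 W

Collapse the R1‖R2 pair into one equivalent R_p; then R_p and R3 form a series string.
R_p = (97.0×470)/(97.0+470) = 80.41 Ω
R_total = R_p + 94.5 = 80.41 + 94.5 = 174.9 Ω
I = V / R_total = 147 / 174.9 = 0.8405 A
Voltage across the parallel pair: V_p = I × R_p = 0.8405 × 80.41 = 67.58 V
R1 has V_p across it, so P = V_p²/R1.
P_R1 = (67.58)² / 97.0 = 47.08 W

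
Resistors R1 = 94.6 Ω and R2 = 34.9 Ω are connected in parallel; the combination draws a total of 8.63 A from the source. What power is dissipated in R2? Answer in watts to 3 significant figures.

The branches share the same voltage, but only the total current is given — find V from the equivalent resistance first.
1/R_eq = 1/94.6 + 1/34.9 ⇒ R_eq = 25.49 Ω
V = I_total × R_eq = 8.630 × 25.49 = 220.0 V
P_R2 = V² / R2 = (220.0)² / 34.9 = 1387 W

1390 W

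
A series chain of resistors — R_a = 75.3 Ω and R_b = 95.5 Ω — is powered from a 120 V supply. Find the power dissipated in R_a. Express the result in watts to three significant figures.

Every series element carries the same I. Get I from the total resistance, then P = I² × R_a.
R_total = 75.3 + 95.5 = 170.8 Ω
I = V / R_total = 120 / 170.8 = 0.7026 A
P_R_a = I² × R_a = (0.7026)² × 75.3 = 37.17 W

37.2 W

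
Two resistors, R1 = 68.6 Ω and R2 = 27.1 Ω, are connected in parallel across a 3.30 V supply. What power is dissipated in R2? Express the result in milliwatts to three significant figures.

402 mW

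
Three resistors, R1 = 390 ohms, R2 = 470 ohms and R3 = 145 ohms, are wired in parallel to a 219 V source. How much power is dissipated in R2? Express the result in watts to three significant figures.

Each parallel branch sees the full supply voltage, so P = V²/R applies directly to the target branch.
P_R2 = V² / R2 = (219)² / 470 Ω = 102.0 W

102 W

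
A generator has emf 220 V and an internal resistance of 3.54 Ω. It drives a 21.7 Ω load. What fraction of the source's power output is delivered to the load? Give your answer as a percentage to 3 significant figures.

86.0 %

Both r and R carry the same current, so the power split is just the resistance split: η = R/(R+r).
η = R / (R + r) = 21.7 / (21.7 + 3.54) = 0.8597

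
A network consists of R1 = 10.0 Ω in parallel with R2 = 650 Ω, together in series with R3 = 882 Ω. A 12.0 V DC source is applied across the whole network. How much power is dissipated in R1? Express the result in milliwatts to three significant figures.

Reduce the parallel combination to a single R_p; the circuit then becomes R_p in series with the remaining resistor.
R_p = (10.0×650)/(10.0+650) = 9.848 Ω
R_total = R_p + 882 = 9.848 + 882 = 891.8 Ω
I = V / R_total = 12.0 / 891.8 = 0.01346 A
Voltage across the parallel pair: V_p = I × R_p = 0.01346 × 9.848 = 0.1325 V
R1 sits across V_p; its power is V_p²/R.
P_R1 = (0.1325)² / 10.0 = 0.001756 W

1.76 mW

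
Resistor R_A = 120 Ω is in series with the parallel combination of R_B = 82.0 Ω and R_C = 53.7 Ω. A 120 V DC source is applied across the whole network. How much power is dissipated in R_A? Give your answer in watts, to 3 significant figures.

Replace R_B and R_C with their parallel equivalent so the circuit becomes R_A in series with R_p.
R_p = (82.0×53.7)/(82.0+53.7) = 32.45 Ω
R_total = 120 + 32.45 = 152.4 Ω
I = V / R_total = 120 / 152.4 = 0.7871 A
All the current flows through R_A; use P = I²R.
P_R_A = (0.7871)² × 120 = 74.35 W

74.4 W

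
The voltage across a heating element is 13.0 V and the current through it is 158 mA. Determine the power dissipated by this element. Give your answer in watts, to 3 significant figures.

2.05 W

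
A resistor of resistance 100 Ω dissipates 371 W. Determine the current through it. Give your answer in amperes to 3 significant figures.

1.93 A

Rearranging the power relation for the two known quantities gives I = √(P / R).
I = √(371 / 100) = 1.926 A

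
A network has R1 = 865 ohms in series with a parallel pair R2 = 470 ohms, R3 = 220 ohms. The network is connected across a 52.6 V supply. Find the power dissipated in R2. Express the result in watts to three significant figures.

0.128 W

Replace R2 and R3 with their parallel equivalent so the circuit becomes R1 in series with R_p.
R_p = (470×220)/(470+220) = 149.9 Ω
R_total = 865 + 149.9 = 1015 Ω
I = V / R_total = 52.6 / 1015 = 0.05183 A
Voltage across the parallel pair: V_p = I × R_p = 0.05183 × 149.9 = 7.767 V
R2 sees V_p directly, so P = V_p² / R2.
P_R2 = (7.767)² / 470 = 0.1284 W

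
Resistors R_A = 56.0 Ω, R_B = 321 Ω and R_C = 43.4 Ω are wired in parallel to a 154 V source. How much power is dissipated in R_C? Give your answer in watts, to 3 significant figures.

Each parallel branch sees the full supply voltage, so P = V²/R applies directly to the target branch.
P_R_C = V² / R_C = (154)² / 43.4 Ω = 546.5 W

546 W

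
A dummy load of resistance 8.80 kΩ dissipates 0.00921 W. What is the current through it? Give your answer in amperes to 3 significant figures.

0.00102 A

The two known quantities fix the third via I = √(P / R).
I = √(0.00921 / 8800) = 0.001023 A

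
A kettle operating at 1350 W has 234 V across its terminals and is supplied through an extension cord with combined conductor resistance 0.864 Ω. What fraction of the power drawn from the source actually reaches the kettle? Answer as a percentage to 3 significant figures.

I = P / V = 1350 / 234 = 5.769 A through the extension cord.
P_line = I² R_line = (5.769)² × 0.864 = 28.76 W
P_source = P_load + P_line = 1350 + 28.76 = 1379 W
η = P_load / P_source = 1350 / 1379 = 0.9791

97.9 %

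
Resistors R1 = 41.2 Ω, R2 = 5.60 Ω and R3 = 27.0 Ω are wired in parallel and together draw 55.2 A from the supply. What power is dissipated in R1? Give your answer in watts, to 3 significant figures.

The branches share the same voltage, but only the total current is given — find V from the equivalent resistance first.
1/R_eq = 1/41.2 + 1/5.60 + 1/27.0 ⇒ R_eq = 4.169 Ω
V = I_total × R_eq = 55.20 × 4.169 = 230.1 V
P_R1 = V² / R1 = (230.1)² / 41.2 = 1285 W

1290 W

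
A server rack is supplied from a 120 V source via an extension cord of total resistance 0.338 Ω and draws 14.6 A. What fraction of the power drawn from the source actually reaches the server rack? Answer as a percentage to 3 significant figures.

The extension cord carries the full 14.6 A.
P_line = I² R_line = (14.60)² × 0.338 = 72.05 W
P_source = V I = 120 × 14.60 = 1752 W; P_load = 1680 W
η = P_load / P_source = 1680 / 1752 = 0.9589

95.9 %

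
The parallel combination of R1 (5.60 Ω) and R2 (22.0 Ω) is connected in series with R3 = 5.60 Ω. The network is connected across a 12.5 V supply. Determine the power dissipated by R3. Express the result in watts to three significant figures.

8.64 W

Collapse the R1‖R2 pair into one equivalent R_p; then R_p and R3 form a series string.
R_p = (5.60×22.0)/(5.60+22.0) = 4.464 Ω
R_total = R_p + 5.60 = 4.464 + 5.60 = 10.06 Ω
I = V / R_total = 12.5 / 10.06 = 1.242 A
All the supply current flows through R3; use P = I²R3.
P_R3 = (1.242)² × 5.60 = 8.639 W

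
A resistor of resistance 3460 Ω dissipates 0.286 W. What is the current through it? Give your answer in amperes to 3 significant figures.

0.00909 A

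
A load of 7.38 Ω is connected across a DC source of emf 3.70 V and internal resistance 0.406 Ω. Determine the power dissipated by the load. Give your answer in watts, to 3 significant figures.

Find the circuit current first, then P = I²R for the load (series elements share I).
I = ε / (r + R) = 3.70 / (0.406 + 7.38) = 0.4752 A
P_load = I² R = (0.4752)² × 7.38 = 1.667 W

1.67 W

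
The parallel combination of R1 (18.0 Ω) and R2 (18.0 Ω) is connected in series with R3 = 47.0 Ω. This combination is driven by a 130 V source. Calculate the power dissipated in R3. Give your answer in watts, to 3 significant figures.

Collapse the R1‖R2 pair into one equivalent R_p; then R_p and R3 form a series string.
R_p = (18.0×18.0)/(18.0+18.0) = 9.000 Ω
R_total = R_p + 47.0 = 9.000 + 47.0 = 56.00 Ω
I = V / R_total = 130 / 56.00 = 2.321 A
R3 carries the full series current, so P = I²R.
P_R3 = (2.321)² × 47.0 = 253.3 W

253 W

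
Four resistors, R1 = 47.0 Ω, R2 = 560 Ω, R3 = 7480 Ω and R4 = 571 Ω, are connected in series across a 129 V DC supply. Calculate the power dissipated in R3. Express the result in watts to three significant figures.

1.66 W

Since the resistors are in series they all carry the loop current I = V/R_total; the power in any one is I²R.
R_total = 47.0 + 560 + 7480 + 571 = 8658 Ω
I = V / R_total = 129 / 8658 = 0.01490 A
P_R3 = I² × R3 = (0.01490)² × 7480 = 1.661 W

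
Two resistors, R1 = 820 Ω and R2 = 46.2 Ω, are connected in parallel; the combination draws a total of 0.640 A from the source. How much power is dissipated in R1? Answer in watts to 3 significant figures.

0.955 W

Only the total current is stated, so first find the parallel equivalent to get the voltage across the combination.
1/R_eq = 1/820 + 1/46.2 ⇒ R_eq = 43.74 Ω
V = I_total × R_eq = 0.6400 × 43.74 = 27.99 V
P_R1 = V² / R1 = (27.99)² / 820 = 0.9555 W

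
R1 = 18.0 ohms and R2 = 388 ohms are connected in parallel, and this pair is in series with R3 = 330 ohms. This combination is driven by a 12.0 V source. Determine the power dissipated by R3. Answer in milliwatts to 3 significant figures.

First find R_p for the parallel pair, then treat R_p + R3 as a series loop.
R_p = (18.0×388)/(18.0+388) = 17.20 Ω
R_total = R_p + 330 = 17.20 + 330 = 347.2 Ω
I = V / R_total = 12.0 / 347.2 = 0.03456 A
All the supply current flows through R3; use P = I²R3.
P_R3 = (0.03456)² × 330 = 0.3942 W

394 mW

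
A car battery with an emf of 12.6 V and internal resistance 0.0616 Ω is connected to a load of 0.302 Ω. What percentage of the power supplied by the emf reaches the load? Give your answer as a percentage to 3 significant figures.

The source delivers εI, of which I²R reaches the load and I²r is lost; since I is common, η = R/(R+r).
η = R / (R + r) = 0.302 / (0.302 + 0.0616) = 0.8306

83.1 %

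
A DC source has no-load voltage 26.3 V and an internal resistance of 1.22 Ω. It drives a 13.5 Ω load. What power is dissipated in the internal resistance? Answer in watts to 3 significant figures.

The source's internal resistance is just another series element carrying I; its dissipation is I²r.
I = ε / (r + R) = 26.3 / (1.22 + 13.5) = 1.787 A
P_int = I² r = (1.787)² × 1.22 = 3.895 W

3.89 W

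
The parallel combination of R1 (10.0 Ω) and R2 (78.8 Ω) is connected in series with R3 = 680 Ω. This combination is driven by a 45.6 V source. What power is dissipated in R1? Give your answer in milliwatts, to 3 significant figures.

34.5 mW

First find R_p for the parallel pair, then treat R_p + R3 as a series loop.
R_p = (10.0×78.8)/(10.0+78.8) = 8.874 Ω
R_total = R_p + 680 = 8.874 + 680 = 688.9 Ω
I = V / R_total = 45.6 / 688.9 = 0.06619 A
Voltage across the parallel pair: V_p = I × R_p = 0.06619 × 8.874 = 0.5874 V
Use P = V²/R for R1 with V = V_p.
P_R1 = (0.5874)² / 10.0 = 0.03450 W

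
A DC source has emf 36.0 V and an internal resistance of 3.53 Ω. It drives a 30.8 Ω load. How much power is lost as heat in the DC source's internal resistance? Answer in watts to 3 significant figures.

3.88 W

The internal resistance carries the same current as the load; P_int = I²r.
I = ε / (r + R) = 36.0 / (3.53 + 30.8) = 1.049 A
P_int = I² r = (1.049)² × 3.53 = 3.882 W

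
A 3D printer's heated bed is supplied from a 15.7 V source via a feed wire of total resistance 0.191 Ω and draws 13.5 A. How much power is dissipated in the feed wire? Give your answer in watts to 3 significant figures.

34.8 W

The feed wire is a series resistance carrying the load current; its dissipation is I²R_line.
The feed wire carries the full 13.5 A.
P_line = I² R_line = (13.50)² × 0.191 = 34.81 W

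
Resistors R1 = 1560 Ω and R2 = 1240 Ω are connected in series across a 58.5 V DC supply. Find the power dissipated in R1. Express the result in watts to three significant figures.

0.681 W

Series elements share the same current, so find I first, then use P = I²R.
R_total = 1560 + 1240 = 2800 Ω
I = V / R_total = 58.5 / 2800 = 0.02089 A
P_R1 = I² × R1 = (0.02089)² × 1560 = 0.6810 W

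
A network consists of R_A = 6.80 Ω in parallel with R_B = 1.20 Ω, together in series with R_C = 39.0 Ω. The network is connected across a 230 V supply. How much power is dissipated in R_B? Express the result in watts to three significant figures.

28.6 W

First find R_p for the parallel pair, then treat R_p + R_C as a series loop.
R_p = (6.80×1.20)/(6.80+1.20) = 1.020 Ω
R_total = R_p + 39.0 = 1.020 + 39.0 = 40.02 Ω
I = V / R_total = 230 / 40.02 = 5.747 A
Voltage across the parallel pair: V_p = I × R_p = 5.747 × 1.020 = 5.862 V
Use P = V²/R for R_B with V = V_p.
P_R_B = (5.862)² / 1.20 = 28.64 W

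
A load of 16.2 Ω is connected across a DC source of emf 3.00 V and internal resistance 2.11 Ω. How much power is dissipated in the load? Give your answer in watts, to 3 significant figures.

0.435 W

Find the circuit current first, then P = I²R for the load (series elements share I).
I = ε / (r + R) = 3.00 / (2.11 + 16.2) = 0.1638 A
P_load = I² R = (0.1638)² × 16.2 = 0.4349 W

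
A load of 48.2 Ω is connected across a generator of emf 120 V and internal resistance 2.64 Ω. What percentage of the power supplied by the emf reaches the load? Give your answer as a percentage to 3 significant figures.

η = P_load/(P_load+P_int) = I²R/(I²R+I²r) = R/(R+r) — the I² cancels for series elements.
η = R / (R + r) = 48.2 / (48.2 + 2.64) = 0.9481

94.8 %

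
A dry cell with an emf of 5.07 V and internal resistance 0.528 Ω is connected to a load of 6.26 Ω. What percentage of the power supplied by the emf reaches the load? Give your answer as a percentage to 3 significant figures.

Efficiency is P_load / P_total. With a series r and R sharing the same I, P = I²R for each, so η = R/(R+r).
η = R / (R + r) = 6.26 / (6.26 + 0.528) = 0.9222

92.2 %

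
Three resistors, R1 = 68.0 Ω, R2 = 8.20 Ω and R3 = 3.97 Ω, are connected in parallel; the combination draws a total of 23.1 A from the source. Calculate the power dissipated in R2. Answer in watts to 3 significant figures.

Only the total current is stated, so first find the parallel equivalent to get the voltage across the combination.
1/R_eq = 1/68.0 + 1/8.20 + 1/3.97 ⇒ R_eq = 2.574 Ω
V = I_total × R_eq = 23.10 × 2.574 = 59.45 V
P_R2 = V² / R2 = (59.45)² / 8.20 = 431.0 W

431 W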